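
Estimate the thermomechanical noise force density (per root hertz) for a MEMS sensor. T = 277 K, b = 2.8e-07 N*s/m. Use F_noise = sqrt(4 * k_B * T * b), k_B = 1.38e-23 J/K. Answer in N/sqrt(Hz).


Step 1: Compute 4 * k_B * T * b
= 4 * 1.38e-23 * 277 * 2.8e-07
= 4.2813e-27 N^2/Hz
Step 2: F_noise = sqrt(4.2813e-27)
F_noise = 6.54e-14 N/sqrt(Hz)


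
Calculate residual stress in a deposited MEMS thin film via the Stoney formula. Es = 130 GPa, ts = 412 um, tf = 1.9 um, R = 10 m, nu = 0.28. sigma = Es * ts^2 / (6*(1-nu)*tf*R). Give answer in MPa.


Step 1: Compute numerator: Es * ts^2 = 130 * 412^2 = 22066720 (GPa*um^2)
Step 2: Compute denominator (R in um): 6*(1-nu)*tf*R = 6*0.72*1.9*10e6 = 82080000.0 (um^2)
Step 3: sigma (GPa) = 22066720 / 82080000.0 = 2.68844e-01 GPa
Step 4: Convert to MPa (x1000): sigma = 268.8 MPa


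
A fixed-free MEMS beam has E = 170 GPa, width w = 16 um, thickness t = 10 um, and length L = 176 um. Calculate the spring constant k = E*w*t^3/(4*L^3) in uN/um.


Step 1: Convert E to consistent units (1 GPa = 1000 uN/um^2).
E = 170 GPa = 170000 uN/um^2
Step 2: Compute t^3 = 10^3 = 1000
Step 3: Compute L^3 = 176^3 = 5451776
Step 4: k = 170000 * 16 * 1000 / (4 * 5451776)
k = 124.73 uN/um


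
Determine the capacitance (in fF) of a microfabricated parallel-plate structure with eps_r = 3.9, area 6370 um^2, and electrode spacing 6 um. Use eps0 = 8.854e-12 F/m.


Step 1: Convert area to m^2: A = 6370e-12 m^2
Step 2: Convert gap to m: d = 6e-6 m
Step 3: C = eps0 * eps_r * A / d
C = 8.854e-12 * 3.9 * 6370e-12 / 6e-6
Step 4: Convert to fF (multiply by 1e15).
C = 36.66 fF


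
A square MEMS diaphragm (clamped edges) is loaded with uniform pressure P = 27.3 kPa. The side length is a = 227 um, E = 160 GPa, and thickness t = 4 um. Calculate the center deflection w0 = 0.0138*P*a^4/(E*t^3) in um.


Step 1: Convert pressure to compatible units (E is in GPa, so P in GPa).
P = 27.3 kPa = 27.3e-6 GPa
Step 2: Compute numerator: 0.0138 * P * a^4.
a^4 = 227^4 = 2655237841
numerator = 0.0138 * 27.3e-6 * 2655237841 = 1.0003e+03
Step 3: Compute denominator: E * t^3 = 160 * 4^3 = 10240
Step 4: w0 = numerator / denominator = 1.0003e+03 / 10240 = 0.0977 um


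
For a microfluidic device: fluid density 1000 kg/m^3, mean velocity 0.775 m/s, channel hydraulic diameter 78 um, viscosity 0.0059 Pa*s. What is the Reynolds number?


Step 1: Convert Dh to meters: Dh = 78e-6 m
Step 2: Re = rho * v * Dh / mu
Re = 1000 * 0.775 * 78e-6 / 0.0059
Re = 10.246


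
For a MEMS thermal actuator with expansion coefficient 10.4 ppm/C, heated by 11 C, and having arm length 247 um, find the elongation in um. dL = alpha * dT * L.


Step 1: Convert CTE: alpha = 10.4 ppm/C = 10.4e-6 /C
Step 2: dL = 10.4e-6 * 11 * 247
dL = 0.0283 um


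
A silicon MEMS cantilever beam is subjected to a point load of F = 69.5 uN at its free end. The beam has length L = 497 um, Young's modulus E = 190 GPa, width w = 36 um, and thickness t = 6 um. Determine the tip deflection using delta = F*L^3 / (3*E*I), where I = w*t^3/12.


Step 1: Calculate the second moment of area.
I = w * t^3 / 12 = 36 * 6^3 / 12 = 648.0 um^4
Step 2: Convert E to consistent units (1 GPa = 1000 uN/um^2).
E = 190 GPa = 190000 uN/um^2
Step 3: Calculate tip deflection.
delta = F * L^3 / (3 * E * I)
delta = 69.5 * 497^3 / (3 * 190000 * 648.0)
delta = 23.0996 um


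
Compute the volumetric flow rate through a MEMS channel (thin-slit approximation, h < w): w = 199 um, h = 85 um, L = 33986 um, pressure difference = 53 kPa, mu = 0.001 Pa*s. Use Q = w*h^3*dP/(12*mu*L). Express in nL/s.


Step 1: Convert all dimensions to SI (meters).
w = 199e-6 m, h = 85e-6 m, L = 33986e-6 m, dP = 53e3 Pa
Step 2: Q = w * h^3 * dP / (12 * mu * L)
Q = 199e-6 * (85e-6)^3 * 53e3 / (12 * 0.001 * 33986e-6) = 1.588197193e-08 m^3/s
Step 3: Convert Q from m^3/s to nL/s (1 m^3 = 1e12 nL, so multiply by 1e12).
Q = 15881.972 nL/s


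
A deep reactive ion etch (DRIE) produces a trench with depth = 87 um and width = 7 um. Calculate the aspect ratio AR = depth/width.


Step 1: AR = depth / width
Step 2: AR = 87 / 7
AR = 12.4


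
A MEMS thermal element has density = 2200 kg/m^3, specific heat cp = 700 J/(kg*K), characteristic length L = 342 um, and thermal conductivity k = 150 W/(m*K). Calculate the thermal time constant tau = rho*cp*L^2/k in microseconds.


Step 1: Convert L to m: L = 342e-6 m
Step 2: L^2 = (342e-6)^2 = 1.16964e-07 m^2
Step 3: tau = 2200 * 700 * 1.16964e-07 / 150 = 1.2008304e-03 s
Step 4: Convert to microseconds (multiply by 1e6).
tau = 1200.83 us


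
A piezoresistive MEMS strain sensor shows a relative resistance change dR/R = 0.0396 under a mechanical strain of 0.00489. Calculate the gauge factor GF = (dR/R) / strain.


Step 1: Identify values.
dR/R = 0.0396, strain = 0.00489
Step 2: GF = (dR/R) / strain = 0.0396 / 0.00489
GF = 8.1


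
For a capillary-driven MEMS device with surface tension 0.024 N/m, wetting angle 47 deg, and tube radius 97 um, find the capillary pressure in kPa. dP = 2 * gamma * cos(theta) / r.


Step 1: cos(47 deg) = 0.682
Step 2: Convert r to m: r = 97e-6 m
Step 3: dP = 2 * 0.024 * 0.682 / 97e-6 = 337.5 Pa
Step 4: Convert Pa to kPa (divide by 1000).
dP = 0.34 kPa


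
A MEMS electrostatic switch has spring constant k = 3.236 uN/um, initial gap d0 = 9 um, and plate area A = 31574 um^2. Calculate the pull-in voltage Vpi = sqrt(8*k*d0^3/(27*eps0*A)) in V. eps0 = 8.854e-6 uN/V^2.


Step 1: Compute numerator: 8 * k * d0^3 = 8 * 3.236 * 9^3 = 18872.352
Step 2: Compute denominator: 27 * eps0 * A = 27 * 8.854e-6 * 31574 = 7.548017
Step 3: Vpi = sqrt(18872.352 / 7.548017)
Vpi = 50.0 V


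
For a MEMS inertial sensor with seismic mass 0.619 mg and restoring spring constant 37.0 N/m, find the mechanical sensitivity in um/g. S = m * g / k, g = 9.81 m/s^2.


Step 1: Convert mass: m = 0.619 mg = 6.19e-07 kg
Step 2: S = m * g / k = 6.19e-07 * 9.81 / 37.0
Step 3: S = 1.64e-07 m/g
Step 4: Convert to um/g: S = 0.164 um/g


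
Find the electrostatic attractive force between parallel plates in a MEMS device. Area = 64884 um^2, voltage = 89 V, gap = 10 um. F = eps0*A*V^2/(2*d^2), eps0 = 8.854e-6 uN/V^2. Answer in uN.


Step 1: Identify parameters.
eps0 = 8.854e-6 uN/V^2, A = 64884 um^2, V = 89 V, d = 10 um
Step 2: Compute V^2 = 89^2 = 7921
Step 3: Compute d^2 = 10^2 = 100
Step 4: F = 0.5 * 8.854e-6 * 64884 * 7921 / 100
F = 22.752 uN


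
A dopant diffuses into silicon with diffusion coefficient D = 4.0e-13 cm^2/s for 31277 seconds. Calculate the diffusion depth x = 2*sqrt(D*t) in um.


Step 1: Compute D*t = 4.0e-13 * 31277 = 1.25108e-08 cm^2
Step 2: sqrt(D*t) = 1.11852e-04 cm
Step 3: x = 2 * 1.11852e-04 cm = 2.23704e-04 cm
Step 4: Convert to um (1 cm = 1e4 um): x = 2.237 um


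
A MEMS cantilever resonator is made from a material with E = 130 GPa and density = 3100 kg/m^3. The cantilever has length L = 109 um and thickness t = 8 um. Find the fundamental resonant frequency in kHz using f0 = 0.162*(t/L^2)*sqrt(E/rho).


Step 1: Convert units to SI.
t_SI = 8e-6 m, L_SI = 109e-6 m
Step 2: Calculate sqrt(E/rho).
sqrt(130e9 / 3100) = 6475.76 m/s
Step 3: Compute f0.
f0 = 0.162 * 8e-6 / (109e-6)^2 * 6475.76 = 706387.1 Hz = 706.39 kHz


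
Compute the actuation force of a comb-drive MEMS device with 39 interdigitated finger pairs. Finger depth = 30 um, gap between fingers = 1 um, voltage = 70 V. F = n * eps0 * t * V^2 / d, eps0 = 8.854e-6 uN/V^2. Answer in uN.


Step 1: Parameters: n=39, eps0=8.854e-6 uN/V^2, t=30 um, V=70 V, d=1 um
Step 2: V^2 = 4900
Step 3: F = 39 * 8.854e-6 * 30 * 4900 / 1
F = 50.76 uN


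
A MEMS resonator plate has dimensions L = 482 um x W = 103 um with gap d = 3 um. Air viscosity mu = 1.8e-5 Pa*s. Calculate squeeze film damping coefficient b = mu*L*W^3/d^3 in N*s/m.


Step 1: Convert to SI.
L = 482e-6 m, W = 103e-6 m, d = 3e-6 m
Step 2: W^3 = (103e-6)^3 = 1.09e-12 m^3
Step 3: d^3 = (3e-6)^3 = 2.70e-17 m^3
Step 4: b = 1.8e-5 * 482e-6 * 1.09e-12 / 2.70e-17
b = 3.51e-04 N*s/m


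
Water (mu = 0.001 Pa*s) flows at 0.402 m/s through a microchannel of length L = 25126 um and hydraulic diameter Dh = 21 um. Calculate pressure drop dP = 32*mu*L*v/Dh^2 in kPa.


Step 1: Convert to SI: L = 25126e-6 m, Dh = 21e-6 m
Step 2: dP = 32 * 0.001 * 25126e-6 * 0.402 / (21e-6)^2
Step 3: dP = 732927.13 Pa
Step 4: Convert to kPa: dP = 732.93 kPa


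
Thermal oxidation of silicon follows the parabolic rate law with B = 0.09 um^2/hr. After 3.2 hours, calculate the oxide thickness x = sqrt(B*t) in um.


Step 1: Compute B*t = 0.09 * 3.2 = 0.288
Step 2: x = sqrt(0.288)
x = 0.537 um


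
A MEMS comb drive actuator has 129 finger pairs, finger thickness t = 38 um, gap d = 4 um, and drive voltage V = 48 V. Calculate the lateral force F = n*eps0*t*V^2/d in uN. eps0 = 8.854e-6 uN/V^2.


Step 1: Parameters: n=129, eps0=8.854e-6 uN/V^2, t=38 um, V=48 V, d=4 um
Step 2: V^2 = 2304
Step 3: F = 129 * 8.854e-6 * 38 * 2304 / 4
F = 25.0 uN


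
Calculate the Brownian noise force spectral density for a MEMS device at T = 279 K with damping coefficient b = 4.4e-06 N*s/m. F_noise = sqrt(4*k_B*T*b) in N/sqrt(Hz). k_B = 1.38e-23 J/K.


Step 1: Compute 4 * k_B * T * b
= 4 * 1.38e-23 * 279 * 4.4e-06
= 6.7764e-26 N^2/Hz
Step 2: F_noise = sqrt(6.7764e-26)
F_noise = 2.60e-13 N/sqrt(Hz)


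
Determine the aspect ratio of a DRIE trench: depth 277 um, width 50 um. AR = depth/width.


Step 1: AR = depth / width
Step 2: AR = 277 / 50
AR = 5.5


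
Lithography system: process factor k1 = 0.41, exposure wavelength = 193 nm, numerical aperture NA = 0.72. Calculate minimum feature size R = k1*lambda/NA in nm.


Step 1: Identify values: k1 = 0.41, lambda = 193 nm, NA = 0.72
Step 2: R = k1 * lambda / NA
R = 0.41 * 193 / 0.72
R = 109.9 nm


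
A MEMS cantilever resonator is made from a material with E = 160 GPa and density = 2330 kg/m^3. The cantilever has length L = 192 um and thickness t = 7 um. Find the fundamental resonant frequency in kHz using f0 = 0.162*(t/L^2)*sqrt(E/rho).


Step 1: Convert units to SI.
t_SI = 7e-6 m, L_SI = 192e-6 m
Step 2: Calculate sqrt(E/rho).
sqrt(160e9 / 2330) = 8286.71 m/s
Step 3: Compute f0.
f0 = 0.162 * 7e-6 / (192e-6)^2 * 8286.71 = 254913.4 Hz = 254.91 kHz


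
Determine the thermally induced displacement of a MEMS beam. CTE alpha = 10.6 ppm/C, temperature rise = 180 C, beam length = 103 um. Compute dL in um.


Step 1: Convert CTE: alpha = 10.6 ppm/C = 10.6e-6 /C
Step 2: dL = 10.6e-6 * 180 * 103
dL = 0.1965 um


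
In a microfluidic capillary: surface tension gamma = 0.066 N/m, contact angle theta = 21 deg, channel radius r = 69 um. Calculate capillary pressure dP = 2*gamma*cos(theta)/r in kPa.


Step 1: cos(21 deg) = 0.9336
Step 2: Convert r to m: r = 69e-6 m
Step 3: dP = 2 * 0.066 * 0.9336 / 69e-6 = 1786.0 Pa
Step 4: Convert Pa to kPa (divide by 1000).
dP = 1.79 kPa


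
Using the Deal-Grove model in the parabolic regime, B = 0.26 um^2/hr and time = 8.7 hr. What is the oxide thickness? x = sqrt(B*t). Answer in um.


Step 1: Compute B*t = 0.26 * 8.7 = 2.262
Step 2: x = sqrt(2.262)
x = 1.504 um


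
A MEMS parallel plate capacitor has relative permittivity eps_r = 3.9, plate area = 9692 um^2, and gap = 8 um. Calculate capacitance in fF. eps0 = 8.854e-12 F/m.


Step 1: Convert area to m^2: A = 9692e-12 m^2
Step 2: Convert gap to m: d = 8e-6 m
Step 3: C = eps0 * eps_r * A / d
C = 8.854e-12 * 3.9 * 9692e-12 / 8e-6
Step 4: Convert to fF (multiply by 1e15).
C = 41.83 fF


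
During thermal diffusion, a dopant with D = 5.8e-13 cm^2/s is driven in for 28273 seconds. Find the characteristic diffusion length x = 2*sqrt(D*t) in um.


Step 1: Compute D*t = 5.8e-13 * 28273 = 1.639834e-08 cm^2
Step 2: sqrt(D*t) = 1.28056e-04 cm
Step 3: x = 2 * 1.28056e-04 cm = 2.56112e-04 cm
Step 4: Convert to um (1 cm = 1e4 um): x = 2.561 um


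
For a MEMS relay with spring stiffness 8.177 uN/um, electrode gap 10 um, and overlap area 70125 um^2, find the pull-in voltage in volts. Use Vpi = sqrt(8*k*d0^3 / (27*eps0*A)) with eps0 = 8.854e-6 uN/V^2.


Step 1: Compute numerator: 8 * k * d0^3 = 8 * 8.177 * 10^3 = 65416.0
Step 2: Compute denominator: 27 * eps0 * A = 27 * 8.854e-6 * 70125 = 16.763942
Step 3: Vpi = sqrt(65416.0 / 16.763942)
Vpi = 62.47 V


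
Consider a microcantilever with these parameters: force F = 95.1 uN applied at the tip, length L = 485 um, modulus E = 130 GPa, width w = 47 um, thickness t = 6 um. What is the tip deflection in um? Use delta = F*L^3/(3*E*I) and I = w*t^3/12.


Step 1: Calculate the second moment of area.
I = w * t^3 / 12 = 47 * 6^3 / 12 = 846.0 um^4
Step 2: Convert E to consistent units (1 GPa = 1000 uN/um^2).
E = 130 GPa = 130000 uN/um^2
Step 3: Calculate tip deflection.
delta = F * L^3 / (3 * E * I)
delta = 95.1 * 485^3 / (3 * 130000 * 846.0)
delta = 32.8829 um


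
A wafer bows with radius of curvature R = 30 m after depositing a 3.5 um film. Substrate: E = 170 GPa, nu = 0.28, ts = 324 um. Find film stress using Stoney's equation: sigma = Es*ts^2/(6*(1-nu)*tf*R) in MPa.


Step 1: Compute numerator: Es * ts^2 = 170 * 324^2 = 17845920 (GPa*um^2)
Step 2: Compute denominator (R in um): 6*(1-nu)*tf*R = 6*0.72*3.5*30e6 = 453600000.0 (um^2)
Step 3: sigma (GPa) = 17845920 / 453600000.0 = 3.9343e-02 GPa
Step 4: Convert to MPa (x1000): sigma = 39.3 MPa


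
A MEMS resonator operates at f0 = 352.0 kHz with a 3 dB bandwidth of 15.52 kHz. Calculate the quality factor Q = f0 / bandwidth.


Step 1: Q = f0 / bandwidth
Step 2: Q = 352.0 / 15.52
Q = 22.7


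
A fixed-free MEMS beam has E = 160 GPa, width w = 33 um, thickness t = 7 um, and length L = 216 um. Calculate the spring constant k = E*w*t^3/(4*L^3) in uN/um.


Step 1: Convert E to consistent units (1 GPa = 1000 uN/um^2).
E = 160 GPa = 160000 uN/um^2
Step 2: Compute t^3 = 7^3 = 343
Step 3: Compute L^3 = 216^3 = 10077696
Step 4: k = 160000 * 33 * 343 / (4 * 10077696)
k = 44.9269 uN/um


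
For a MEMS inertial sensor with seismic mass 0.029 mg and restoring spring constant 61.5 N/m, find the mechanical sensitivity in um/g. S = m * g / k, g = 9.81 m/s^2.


Step 1: Convert mass: m = 0.029 mg = 2.90e-08 kg
Step 2: S = m * g / k = 2.90e-08 * 9.81 / 61.5
Step 3: S = 4.63e-09 m/g
Step 4: Convert to um/g: S = 0.005 um/g


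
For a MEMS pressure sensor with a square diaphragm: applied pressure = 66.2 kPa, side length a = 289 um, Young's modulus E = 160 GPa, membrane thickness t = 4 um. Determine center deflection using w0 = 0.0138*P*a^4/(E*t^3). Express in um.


Step 1: Convert pressure to compatible units (E is in GPa, so P in GPa).
P = 66.2 kPa = 66.2e-6 GPa
Step 2: Compute numerator: 0.0138 * P * a^4.
a^4 = 289^4 = 6975757441
numerator = 0.0138 * 66.2e-6 * 6975757441 = 6.37277e+03
Step 3: Compute denominator: E * t^3 = 160 * 4^3 = 10240
Step 4: w0 = numerator / denominator = 6.37277e+03 / 10240 = 0.6223 um


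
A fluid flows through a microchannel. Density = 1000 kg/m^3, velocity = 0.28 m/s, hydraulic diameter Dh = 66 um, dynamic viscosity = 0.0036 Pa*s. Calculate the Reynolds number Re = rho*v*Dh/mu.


Step 1: Convert Dh to meters: Dh = 66e-6 m
Step 2: Re = rho * v * Dh / mu
Re = 1000 * 0.28 * 66e-6 / 0.0036
Re = 5.133


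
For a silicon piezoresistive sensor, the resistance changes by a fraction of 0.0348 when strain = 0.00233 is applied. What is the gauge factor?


Step 1: Identify values.
dR/R = 0.0348, strain = 0.00233
Step 2: GF = (dR/R) / strain = 0.0348 / 0.00233
GF = 14.9


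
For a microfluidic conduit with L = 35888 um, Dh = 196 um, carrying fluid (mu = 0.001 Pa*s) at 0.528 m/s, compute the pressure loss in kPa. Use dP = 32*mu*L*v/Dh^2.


Step 1: Convert to SI: L = 35888e-6 m, Dh = 196e-6 m
Step 2: dP = 32 * 0.001 * 35888e-6 * 0.528 / (196e-6)^2
Step 3: dP = 15784.14 Pa
Step 4: Convert to kPa: dP = 15.78 kPa


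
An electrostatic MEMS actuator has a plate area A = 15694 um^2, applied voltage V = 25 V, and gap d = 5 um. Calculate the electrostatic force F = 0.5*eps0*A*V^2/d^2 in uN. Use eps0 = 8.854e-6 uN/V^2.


Step 1: Identify parameters.
eps0 = 8.854e-6 uN/V^2, A = 15694 um^2, V = 25 V, d = 5 um
Step 2: Compute V^2 = 25^2 = 625
Step 3: Compute d^2 = 5^2 = 25
Step 4: F = 0.5 * 8.854e-6 * 15694 * 625 / 25
F = 1.737 uN


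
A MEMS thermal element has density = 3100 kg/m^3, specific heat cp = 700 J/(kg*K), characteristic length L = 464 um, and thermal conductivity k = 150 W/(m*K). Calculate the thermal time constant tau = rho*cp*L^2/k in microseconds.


Step 1: Convert L to m: L = 464e-6 m
Step 2: L^2 = (464e-6)^2 = 2.15296e-07 m^2
Step 3: tau = 3100 * 700 * 2.15296e-07 / 150 = 3.11461547e-03 s
Step 4: Convert to microseconds (multiply by 1e6).
tau = 3114.615 us


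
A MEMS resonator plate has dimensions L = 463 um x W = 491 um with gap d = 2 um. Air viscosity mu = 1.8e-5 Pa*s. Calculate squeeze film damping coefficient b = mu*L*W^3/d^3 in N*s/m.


Step 1: Convert to SI.
L = 463e-6 m, W = 491e-6 m, d = 2e-6 m
Step 2: W^3 = (491e-6)^3 = 1.18e-10 m^3
Step 3: d^3 = (2e-6)^3 = 8.00e-18 m^3
Step 4: b = 1.8e-5 * 463e-6 * 1.18e-10 / 8.00e-18
b = 1.23e-01 N*s/m


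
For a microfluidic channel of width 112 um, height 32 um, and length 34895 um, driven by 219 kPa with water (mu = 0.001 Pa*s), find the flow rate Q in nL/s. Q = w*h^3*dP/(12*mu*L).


Step 1: Convert all dimensions to SI (meters).
w = 112e-6 m, h = 32e-6 m, L = 34895e-6 m, dP = 219e3 Pa
Step 2: Q = w * h^3 * dP / (12 * mu * L)
Q = 112e-6 * (32e-6)^3 * 219e3 / (12 * 0.001 * 34895e-6) = 1.91940943e-09 m^3/s
Step 3: Convert Q from m^3/s to nL/s (1 m^3 = 1e12 nL, so multiply by 1e12).
Q = 1919.409 nL/s


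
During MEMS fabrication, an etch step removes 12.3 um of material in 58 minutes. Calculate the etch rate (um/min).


Step 1: Etch rate = depth / time
Step 2: rate = 12.3 / 58
rate = 0.212 um/min


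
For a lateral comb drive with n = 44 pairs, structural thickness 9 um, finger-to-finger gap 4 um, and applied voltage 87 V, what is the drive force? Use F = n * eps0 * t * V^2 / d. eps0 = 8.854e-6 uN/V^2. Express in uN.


Step 1: Parameters: n=44, eps0=8.854e-6 uN/V^2, t=9 um, V=87 V, d=4 um
Step 2: V^2 = 7569
Step 3: F = 44 * 8.854e-6 * 9 * 7569 / 4
F = 6.635 uN


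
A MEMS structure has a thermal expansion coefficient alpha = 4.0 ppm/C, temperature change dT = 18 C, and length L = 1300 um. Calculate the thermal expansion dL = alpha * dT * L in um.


Step 1: Convert CTE: alpha = 4.0 ppm/C = 4.0e-6 /C
Step 2: dL = 4.0e-6 * 18 * 1300
dL = 0.0936 um


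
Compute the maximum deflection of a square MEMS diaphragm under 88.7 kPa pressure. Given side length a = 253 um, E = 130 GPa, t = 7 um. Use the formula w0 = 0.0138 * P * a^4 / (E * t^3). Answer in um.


Step 1: Convert pressure to compatible units (E is in GPa, so P in GPa).
P = 88.7 kPa = 88.7e-6 GPa
Step 2: Compute numerator: 0.0138 * P * a^4.
a^4 = 253^4 = 4097152081
numerator = 0.0138 * 88.7e-6 * 4097152081 = 5.01516e+03
Step 3: Compute denominator: E * t^3 = 130 * 7^3 = 44590
Step 4: w0 = numerator / denominator = 5.01516e+03 / 44590 = 0.1125 um


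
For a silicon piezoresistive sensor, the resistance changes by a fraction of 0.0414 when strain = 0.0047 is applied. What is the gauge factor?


Step 1: Identify values.
dR/R = 0.0414, strain = 0.0047
Step 2: GF = (dR/R) / strain = 0.0414 / 0.0047
GF = 8.8


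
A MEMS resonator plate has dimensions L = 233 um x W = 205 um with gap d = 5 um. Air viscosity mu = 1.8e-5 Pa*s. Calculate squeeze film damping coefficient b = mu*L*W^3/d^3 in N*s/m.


Step 1: Convert to SI.
L = 233e-6 m, W = 205e-6 m, d = 5e-6 m
Step 2: W^3 = (205e-6)^3 = 8.62e-12 m^3
Step 3: d^3 = (5e-6)^3 = 1.25e-16 m^3
Step 4: b = 1.8e-5 * 233e-6 * 8.62e-12 / 1.25e-16
b = 2.89e-04 N*s/m


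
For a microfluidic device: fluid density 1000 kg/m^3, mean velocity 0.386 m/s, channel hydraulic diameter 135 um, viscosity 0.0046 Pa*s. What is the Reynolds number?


Step 1: Convert Dh to meters: Dh = 135e-6 m
Step 2: Re = rho * v * Dh / mu
Re = 1000 * 0.386 * 135e-6 / 0.0046
Re = 11.328


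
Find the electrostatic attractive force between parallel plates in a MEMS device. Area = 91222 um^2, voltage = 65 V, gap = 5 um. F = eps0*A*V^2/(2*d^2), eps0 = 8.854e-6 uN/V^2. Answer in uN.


Step 1: Identify parameters.
eps0 = 8.854e-6 uN/V^2, A = 91222 um^2, V = 65 V, d = 5 um
Step 2: Compute V^2 = 65^2 = 4225
Step 3: Compute d^2 = 5^2 = 25
Step 4: F = 0.5 * 8.854e-6 * 91222 * 4225 / 25
F = 68.249 uN


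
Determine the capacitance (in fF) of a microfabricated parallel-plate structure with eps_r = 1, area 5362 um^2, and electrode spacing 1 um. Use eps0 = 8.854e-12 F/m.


Step 1: Convert area to m^2: A = 5362e-12 m^2
Step 2: Convert gap to m: d = 1e-6 m
Step 3: C = eps0 * eps_r * A / d
C = 8.854e-12 * 1 * 5362e-12 / 1e-6
Step 4: Convert to fF (multiply by 1e15).
C = 47.48 fF


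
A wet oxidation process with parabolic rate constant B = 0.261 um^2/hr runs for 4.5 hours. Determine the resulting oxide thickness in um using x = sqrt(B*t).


Step 1: Compute B*t = 0.261 * 4.5 = 1.1745
Step 2: x = sqrt(1.1745)
x = 1.084 um


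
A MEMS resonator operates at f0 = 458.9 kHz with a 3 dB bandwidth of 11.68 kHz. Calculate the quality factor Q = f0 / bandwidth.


Step 1: Q = f0 / bandwidth
Step 2: Q = 458.9 / 11.68
Q = 39.3


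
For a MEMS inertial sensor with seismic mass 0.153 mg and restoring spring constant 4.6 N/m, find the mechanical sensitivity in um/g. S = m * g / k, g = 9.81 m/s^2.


Step 1: Convert mass: m = 0.153 mg = 1.53e-07 kg
Step 2: S = m * g / k = 1.53e-07 * 9.81 / 4.6
Step 3: S = 3.26e-07 m/g
Step 4: Convert to um/g: S = 0.326 um/g


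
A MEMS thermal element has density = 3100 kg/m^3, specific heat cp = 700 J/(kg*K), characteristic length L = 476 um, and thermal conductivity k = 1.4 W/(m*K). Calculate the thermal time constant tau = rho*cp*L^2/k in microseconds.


Step 1: Convert L to m: L = 476e-6 m
Step 2: L^2 = (476e-6)^2 = 2.26576e-07 m^2
Step 3: tau = 3100 * 700 * 2.26576e-07 / 1.4 = 3.511928e-01 s
Step 4: Convert to microseconds (multiply by 1e6).
tau = 351192.8 us


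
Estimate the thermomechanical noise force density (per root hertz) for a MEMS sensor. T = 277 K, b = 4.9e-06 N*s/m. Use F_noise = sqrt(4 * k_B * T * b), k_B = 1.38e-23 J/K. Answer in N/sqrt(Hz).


Step 1: Compute 4 * k_B * T * b
= 4 * 1.38e-23 * 277 * 4.9e-06
= 7.4923e-26 N^2/Hz
Step 2: F_noise = sqrt(7.4923e-26)
F_noise = 2.74e-13 N/sqrt(Hz)


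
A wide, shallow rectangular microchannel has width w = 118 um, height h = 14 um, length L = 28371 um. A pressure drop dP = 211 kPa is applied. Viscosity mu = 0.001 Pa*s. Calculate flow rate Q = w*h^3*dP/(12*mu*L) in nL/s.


Step 1: Convert all dimensions to SI (meters).
w = 118e-6 m, h = 14e-6 m, L = 28371e-6 m, dP = 211e3 Pa
Step 2: Q = w * h^3 * dP / (12 * mu * L)
Q = 118e-6 * (14e-6)^3 * 211e3 / (12 * 0.001 * 28371e-6) = 2.0067473e-10 m^3/s
Step 3: Convert Q from m^3/s to nL/s (1 m^3 = 1e12 nL, so multiply by 1e12).
Q = 200.675 nL/s


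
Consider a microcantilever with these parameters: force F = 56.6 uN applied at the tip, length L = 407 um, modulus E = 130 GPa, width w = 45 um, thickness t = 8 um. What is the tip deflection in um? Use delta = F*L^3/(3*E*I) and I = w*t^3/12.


Step 1: Calculate the second moment of area.
I = w * t^3 / 12 = 45 * 8^3 / 12 = 1920.0 um^4
Step 2: Convert E to consistent units (1 GPa = 1000 uN/um^2).
E = 130 GPa = 130000 uN/um^2
Step 3: Calculate tip deflection.
delta = F * L^3 / (3 * E * I)
delta = 56.6 * 407^3 / (3 * 130000 * 1920.0)
delta = 5.0961 um


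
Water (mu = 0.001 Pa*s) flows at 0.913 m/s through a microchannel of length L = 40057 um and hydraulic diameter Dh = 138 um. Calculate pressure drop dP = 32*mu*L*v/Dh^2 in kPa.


Step 1: Convert to SI: L = 40057e-6 m, Dh = 138e-6 m
Step 2: dP = 32 * 0.001 * 40057e-6 * 0.913 / (138e-6)^2
Step 3: dP = 61452.70 Pa
Step 4: Convert to kPa: dP = 61.45 kPa


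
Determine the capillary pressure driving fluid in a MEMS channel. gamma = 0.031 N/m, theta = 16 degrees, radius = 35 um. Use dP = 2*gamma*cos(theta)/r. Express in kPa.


Step 1: cos(16 deg) = 0.9613
Step 2: Convert r to m: r = 35e-6 m
Step 3: dP = 2 * 0.031 * 0.9613 / 35e-6 = 1702.9 Pa
Step 4: Convert Pa to kPa (divide by 1000).
dP = 1.7 kPa


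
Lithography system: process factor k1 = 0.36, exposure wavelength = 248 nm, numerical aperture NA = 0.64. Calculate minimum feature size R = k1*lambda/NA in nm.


Step 1: Identify values: k1 = 0.36, lambda = 248 nm, NA = 0.64
Step 2: R = k1 * lambda / NA
R = 0.36 * 248 / 0.64
R = 139.5 nm


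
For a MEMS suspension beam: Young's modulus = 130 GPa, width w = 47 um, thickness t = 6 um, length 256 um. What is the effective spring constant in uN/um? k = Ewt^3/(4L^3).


Step 1: Convert E to consistent units (1 GPa = 1000 uN/um^2).
E = 130 GPa = 130000 uN/um^2
Step 2: Compute t^3 = 6^3 = 216
Step 3: Compute L^3 = 256^3 = 16777216
Step 4: k = 130000 * 47 * 216 / (4 * 16777216)
k = 19.666 uN/um


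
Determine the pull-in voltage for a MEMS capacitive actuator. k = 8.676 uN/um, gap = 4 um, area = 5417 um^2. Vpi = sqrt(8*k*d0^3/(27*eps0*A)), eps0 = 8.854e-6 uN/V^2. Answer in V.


Step 1: Compute numerator: 8 * k * d0^3 = 8 * 8.676 * 4^3 = 4442.112
Step 2: Compute denominator: 27 * eps0 * A = 27 * 8.854e-6 * 5417 = 1.294977
Step 3: Vpi = sqrt(4442.112 / 1.294977)
Vpi = 58.57 V


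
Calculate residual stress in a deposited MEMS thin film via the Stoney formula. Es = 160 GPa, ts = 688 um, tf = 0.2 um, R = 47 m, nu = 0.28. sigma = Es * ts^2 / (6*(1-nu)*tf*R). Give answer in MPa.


Step 1: Compute numerator: Es * ts^2 = 160 * 688^2 = 75735040 (GPa*um^2)
Step 2: Compute denominator (R in um): 6*(1-nu)*tf*R = 6*0.72*0.2*47e6 = 40608000.0 (um^2)
Step 3: sigma (GPa) = 75735040 / 40608000.0 = 1.865028e+00 GPa
Step 4: Convert to MPa (x1000): sigma = 1865.0 MPa


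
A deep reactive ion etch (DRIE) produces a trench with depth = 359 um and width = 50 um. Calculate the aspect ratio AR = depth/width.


Step 1: AR = depth / width
Step 2: AR = 359 / 50
AR = 7.2


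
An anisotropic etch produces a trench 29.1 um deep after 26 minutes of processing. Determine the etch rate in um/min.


Step 1: Etch rate = depth / time
Step 2: rate = 29.1 / 26
rate = 1.119 um/min


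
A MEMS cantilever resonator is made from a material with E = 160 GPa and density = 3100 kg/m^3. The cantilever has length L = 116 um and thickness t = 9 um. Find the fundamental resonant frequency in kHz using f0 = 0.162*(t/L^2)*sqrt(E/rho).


Step 1: Convert units to SI.
t_SI = 9e-6 m, L_SI = 116e-6 m
Step 2: Calculate sqrt(E/rho).
sqrt(160e9 / 3100) = 7184.21 m/s
Step 3: Compute f0.
f0 = 0.162 * 9e-6 / (116e-6)^2 * 7184.21 = 778431.8 Hz = 778.43 kHz


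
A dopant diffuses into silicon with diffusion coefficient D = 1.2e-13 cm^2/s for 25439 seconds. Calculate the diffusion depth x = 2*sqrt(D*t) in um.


Step 1: Compute D*t = 1.2e-13 * 25439 = 3.05268e-09 cm^2
Step 2: sqrt(D*t) = 5.52511e-05 cm
Step 3: x = 2 * 5.52511e-05 cm = 1.105022e-04 cm
Step 4: Convert to um (1 cm = 1e4 um): x = 1.105 um


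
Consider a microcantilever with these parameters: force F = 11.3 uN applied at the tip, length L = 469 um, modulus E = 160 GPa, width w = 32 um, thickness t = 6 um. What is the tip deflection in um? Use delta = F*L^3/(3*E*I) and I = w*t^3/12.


Step 1: Calculate the second moment of area.
I = w * t^3 / 12 = 32 * 6^3 / 12 = 576.0 um^4
Step 2: Convert E to consistent units (1 GPa = 1000 uN/um^2).
E = 160 GPa = 160000 uN/um^2
Step 3: Calculate tip deflection.
delta = F * L^3 / (3 * E * I)
delta = 11.3 * 469^3 / (3 * 160000 * 576.0)
delta = 4.2163 um


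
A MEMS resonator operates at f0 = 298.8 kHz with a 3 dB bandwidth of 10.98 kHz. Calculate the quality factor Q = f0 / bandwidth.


Step 1: Q = f0 / bandwidth
Step 2: Q = 298.8 / 10.98
Q = 27.2


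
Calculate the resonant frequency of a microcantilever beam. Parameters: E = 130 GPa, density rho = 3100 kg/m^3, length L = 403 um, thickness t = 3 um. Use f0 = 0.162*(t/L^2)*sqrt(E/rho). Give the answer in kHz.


Step 1: Convert units to SI.
t_SI = 3e-6 m, L_SI = 403e-6 m
Step 2: Calculate sqrt(E/rho).
sqrt(130e9 / 3100) = 6475.76 m/s
Step 3: Compute f0.
f0 = 0.162 * 3e-6 / (403e-6)^2 * 6475.76 = 19378.4 Hz = 19.38 kHz


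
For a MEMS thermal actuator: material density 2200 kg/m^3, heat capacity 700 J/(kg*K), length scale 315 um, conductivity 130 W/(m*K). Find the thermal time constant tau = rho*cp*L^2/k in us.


Step 1: Convert L to m: L = 315e-6 m
Step 2: L^2 = (315e-6)^2 = 9.9225e-08 m^2
Step 3: tau = 2200 * 700 * 9.9225e-08 / 130 = 1.17543462e-03 s
Step 4: Convert to microseconds (multiply by 1e6).
tau = 1175.435 us


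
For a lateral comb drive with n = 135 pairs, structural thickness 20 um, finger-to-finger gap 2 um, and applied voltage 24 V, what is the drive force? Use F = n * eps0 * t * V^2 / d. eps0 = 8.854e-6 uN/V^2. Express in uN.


Step 1: Parameters: n=135, eps0=8.854e-6 uN/V^2, t=20 um, V=24 V, d=2 um
Step 2: V^2 = 576
Step 3: F = 135 * 8.854e-6 * 20 * 576 / 2
F = 6.885 uN


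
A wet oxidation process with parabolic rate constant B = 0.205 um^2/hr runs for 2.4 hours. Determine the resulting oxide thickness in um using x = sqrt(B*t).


Step 1: Compute B*t = 0.205 * 2.4 = 0.492
Step 2: x = sqrt(0.492)
x = 0.701 um


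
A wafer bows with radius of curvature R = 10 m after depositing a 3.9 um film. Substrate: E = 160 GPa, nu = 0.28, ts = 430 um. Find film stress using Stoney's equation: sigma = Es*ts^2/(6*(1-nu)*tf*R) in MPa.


Step 1: Compute numerator: Es * ts^2 = 160 * 430^2 = 29584000 (GPa*um^2)
Step 2: Compute denominator (R in um): 6*(1-nu)*tf*R = 6*0.72*3.9*10e6 = 168480000.0 (um^2)
Step 3: sigma (GPa) = 29584000 / 168480000.0 = 1.75594e-01 GPa
Step 4: Convert to MPa (x1000): sigma = 175.6 MPa


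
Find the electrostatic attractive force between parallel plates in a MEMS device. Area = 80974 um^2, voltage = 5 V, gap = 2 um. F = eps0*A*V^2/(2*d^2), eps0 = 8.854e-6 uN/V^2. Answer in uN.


Step 1: Identify parameters.
eps0 = 8.854e-6 uN/V^2, A = 80974 um^2, V = 5 V, d = 2 um
Step 2: Compute V^2 = 5^2 = 25
Step 3: Compute d^2 = 2^2 = 4
Step 4: F = 0.5 * 8.854e-6 * 80974 * 25 / 4
F = 2.24 uN


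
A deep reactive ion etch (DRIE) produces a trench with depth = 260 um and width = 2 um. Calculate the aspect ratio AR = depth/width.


Step 1: AR = depth / width
Step 2: AR = 260 / 2
AR = 130.0


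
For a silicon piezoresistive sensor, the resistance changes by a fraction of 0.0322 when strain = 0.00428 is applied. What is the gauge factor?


Step 1: Identify values.
dR/R = 0.0322, strain = 0.00428
Step 2: GF = (dR/R) / strain = 0.0322 / 0.00428
GF = 7.5


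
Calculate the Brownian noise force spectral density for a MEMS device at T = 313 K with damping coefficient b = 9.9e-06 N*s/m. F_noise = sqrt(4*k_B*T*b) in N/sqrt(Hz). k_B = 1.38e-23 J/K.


Step 1: Compute 4 * k_B * T * b
= 4 * 1.38e-23 * 313 * 9.9e-06
= 1.7105e-25 N^2/Hz
Step 2: F_noise = sqrt(1.7105e-25)
F_noise = 4.14e-13 N/sqrt(Hz)


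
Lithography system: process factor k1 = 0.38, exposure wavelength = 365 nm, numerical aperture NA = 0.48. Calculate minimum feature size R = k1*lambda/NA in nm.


Step 1: Identify values: k1 = 0.38, lambda = 365 nm, NA = 0.48
Step 2: R = k1 * lambda / NA
R = 0.38 * 365 / 0.48
R = 289.0 nm


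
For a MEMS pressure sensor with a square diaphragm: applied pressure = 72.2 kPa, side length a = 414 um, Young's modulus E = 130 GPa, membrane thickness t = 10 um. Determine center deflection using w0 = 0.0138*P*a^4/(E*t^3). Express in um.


Step 1: Convert pressure to compatible units (E is in GPa, so P in GPa).
P = 72.2 kPa = 72.2e-6 GPa
Step 2: Compute numerator: 0.0138 * P * a^4.
a^4 = 414^4 = 29376588816
numerator = 0.0138 * 72.2e-6 * 29376588816 = 2.92697e+04
Step 3: Compute denominator: E * t^3 = 130 * 10^3 = 130000
Step 4: w0 = numerator / denominator = 2.92697e+04 / 130000 = 0.2252 um


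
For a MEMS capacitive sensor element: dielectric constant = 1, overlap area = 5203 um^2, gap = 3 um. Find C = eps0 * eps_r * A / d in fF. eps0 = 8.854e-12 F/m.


Step 1: Convert area to m^2: A = 5203e-12 m^2
Step 2: Convert gap to m: d = 3e-6 m
Step 3: C = eps0 * eps_r * A / d
C = 8.854e-12 * 1 * 5203e-12 / 3e-6
Step 4: Convert to fF (multiply by 1e15).
C = 15.36 fF


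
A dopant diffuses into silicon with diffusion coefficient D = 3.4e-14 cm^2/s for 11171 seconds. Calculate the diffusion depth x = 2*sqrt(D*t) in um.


Step 1: Compute D*t = 3.4e-14 * 11171 = 3.79814e-10 cm^2
Step 2: sqrt(D*t) = 1.949e-05 cm
Step 3: x = 2 * 1.949e-05 cm = 3.898e-05 cm
Step 4: Convert to um (1 cm = 1e4 um): x = 0.39 um


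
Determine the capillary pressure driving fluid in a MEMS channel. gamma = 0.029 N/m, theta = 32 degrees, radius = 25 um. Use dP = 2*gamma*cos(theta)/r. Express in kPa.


Step 1: cos(32 deg) = 0.848
Step 2: Convert r to m: r = 25e-6 m
Step 3: dP = 2 * 0.029 * 0.848 / 25e-6 = 1967.4 Pa
Step 4: Convert Pa to kPa (divide by 1000).
dP = 1.97 kPa


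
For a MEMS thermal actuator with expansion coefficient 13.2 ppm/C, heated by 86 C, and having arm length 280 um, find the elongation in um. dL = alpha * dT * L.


Step 1: Convert CTE: alpha = 13.2 ppm/C = 13.2e-6 /C
Step 2: dL = 13.2e-6 * 86 * 280
dL = 0.3179 um


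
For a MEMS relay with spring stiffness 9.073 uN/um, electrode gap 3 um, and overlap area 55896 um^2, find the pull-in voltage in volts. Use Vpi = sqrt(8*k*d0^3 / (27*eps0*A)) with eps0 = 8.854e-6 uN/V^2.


Step 1: Compute numerator: 8 * k * d0^3 = 8 * 9.073 * 3^3 = 1959.768
Step 2: Compute denominator: 27 * eps0 * A = 27 * 8.854e-6 * 55896 = 13.362386
Step 3: Vpi = sqrt(1959.768 / 13.362386)
Vpi = 12.11 V


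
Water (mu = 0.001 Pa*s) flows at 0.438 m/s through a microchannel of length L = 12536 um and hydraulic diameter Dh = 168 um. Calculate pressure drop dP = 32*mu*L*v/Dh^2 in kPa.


Step 1: Convert to SI: L = 12536e-6 m, Dh = 168e-6 m
Step 2: dP = 32 * 0.001 * 12536e-6 * 0.438 / (168e-6)^2
Step 3: dP = 6225.36 Pa
Step 4: Convert to kPa: dP = 6.23 kPa


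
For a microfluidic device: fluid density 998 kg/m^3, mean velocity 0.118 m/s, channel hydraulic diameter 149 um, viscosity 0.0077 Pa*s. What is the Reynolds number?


Step 1: Convert Dh to meters: Dh = 149e-6 m
Step 2: Re = rho * v * Dh / mu
Re = 998 * 0.118 * 149e-6 / 0.0077
Re = 2.279


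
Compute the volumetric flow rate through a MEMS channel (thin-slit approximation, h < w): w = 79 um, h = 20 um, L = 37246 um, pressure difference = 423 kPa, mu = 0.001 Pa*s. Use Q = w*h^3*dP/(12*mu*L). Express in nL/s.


Step 1: Convert all dimensions to SI (meters).
w = 79e-6 m, h = 20e-6 m, L = 37246e-6 m, dP = 423e3 Pa
Step 2: Q = w * h^3 * dP / (12 * mu * L)
Q = 79e-6 * (20e-6)^3 * 423e3 / (12 * 0.001 * 37246e-6) = 5.9813134e-10 m^3/s
Step 3: Convert Q from m^3/s to nL/s (1 m^3 = 1e12 nL, so multiply by 1e12).
Q = 598.131 nL/s


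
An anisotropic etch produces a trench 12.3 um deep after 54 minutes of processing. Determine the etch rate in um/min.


Step 1: Etch rate = depth / time
Step 2: rate = 12.3 / 54
rate = 0.228 um/min


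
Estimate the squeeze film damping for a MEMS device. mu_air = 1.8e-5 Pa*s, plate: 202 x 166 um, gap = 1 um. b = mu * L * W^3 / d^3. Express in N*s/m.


Step 1: Convert to SI.
L = 202e-6 m, W = 166e-6 m, d = 1e-6 m
Step 2: W^3 = (166e-6)^3 = 4.57e-12 m^3
Step 3: d^3 = (1e-6)^3 = 1.00e-18 m^3
Step 4: b = 1.8e-5 * 202e-6 * 4.57e-12 / 1.00e-18
b = 1.66e-02 N*s/m


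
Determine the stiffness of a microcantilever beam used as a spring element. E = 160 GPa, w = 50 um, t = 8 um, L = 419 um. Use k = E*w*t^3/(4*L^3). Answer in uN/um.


Step 1: Convert E to consistent units (1 GPa = 1000 uN/um^2).
E = 160 GPa = 160000 uN/um^2
Step 2: Compute t^3 = 8^3 = 512
Step 3: Compute L^3 = 419^3 = 73560059
Step 4: k = 160000 * 50 * 512 / (4 * 73560059)
k = 13.9206 uN/um


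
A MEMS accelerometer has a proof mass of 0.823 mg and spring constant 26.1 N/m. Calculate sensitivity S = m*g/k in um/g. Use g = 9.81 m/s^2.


Step 1: Convert mass: m = 0.823 mg = 8.23e-07 kg
Step 2: S = m * g / k = 8.23e-07 * 9.81 / 26.1
Step 3: S = 3.09e-07 m/g
Step 4: Convert to um/g: S = 0.309 um/g


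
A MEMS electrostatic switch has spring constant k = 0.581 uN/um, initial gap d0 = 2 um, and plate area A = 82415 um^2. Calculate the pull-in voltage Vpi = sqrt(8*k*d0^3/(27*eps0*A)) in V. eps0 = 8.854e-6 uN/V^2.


Step 1: Compute numerator: 8 * k * d0^3 = 8 * 0.581 * 2^3 = 37.184
Step 2: Compute denominator: 27 * eps0 * A = 27 * 8.854e-6 * 82415 = 19.701965
Step 3: Vpi = sqrt(37.184 / 19.701965)
Vpi = 1.37 V


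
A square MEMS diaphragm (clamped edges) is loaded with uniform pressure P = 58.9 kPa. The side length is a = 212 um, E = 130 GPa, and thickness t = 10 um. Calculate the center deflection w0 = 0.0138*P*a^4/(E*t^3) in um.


Step 1: Convert pressure to compatible units (E is in GPa, so P in GPa).
P = 58.9 kPa = 58.9e-6 GPa
Step 2: Compute numerator: 0.0138 * P * a^4.
a^4 = 212^4 = 2019963136
numerator = 0.0138 * 58.9e-6 * 2019963136 = 1.6419e+03
Step 3: Compute denominator: E * t^3 = 130 * 10^3 = 130000
Step 4: w0 = numerator / denominator = 1.6419e+03 / 130000 = 0.0126 um


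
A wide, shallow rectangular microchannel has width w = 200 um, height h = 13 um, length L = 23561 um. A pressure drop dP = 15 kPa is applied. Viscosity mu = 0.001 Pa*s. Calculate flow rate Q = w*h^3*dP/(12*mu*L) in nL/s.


Step 1: Convert all dimensions to SI (meters).
w = 200e-6 m, h = 13e-6 m, L = 23561e-6 m, dP = 15e3 Pa
Step 2: Q = w * h^3 * dP / (12 * mu * L)
Q = 200e-6 * (13e-6)^3 * 15e3 / (12 * 0.001 * 23561e-6) = 2.331183e-11 m^3/s
Step 3: Convert Q from m^3/s to nL/s (1 m^3 = 1e12 nL, so multiply by 1e12).
Q = 23.312 nL/s


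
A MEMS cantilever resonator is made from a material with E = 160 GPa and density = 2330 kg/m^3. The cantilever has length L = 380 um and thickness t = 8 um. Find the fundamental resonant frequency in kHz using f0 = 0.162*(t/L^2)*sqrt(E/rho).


Step 1: Convert units to SI.
t_SI = 8e-6 m, L_SI = 380e-6 m
Step 2: Calculate sqrt(E/rho).
sqrt(160e9 / 2330) = 8286.71 m/s
Step 3: Compute f0.
f0 = 0.162 * 8e-6 / (380e-6)^2 * 8286.71 = 74373.8 Hz = 74.37 kHz


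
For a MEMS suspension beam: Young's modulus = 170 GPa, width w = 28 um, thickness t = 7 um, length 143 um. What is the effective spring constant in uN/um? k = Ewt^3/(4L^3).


Step 1: Convert E to consistent units (1 GPa = 1000 uN/um^2).
E = 170 GPa = 170000 uN/um^2
Step 2: Compute t^3 = 7^3 = 343
Step 3: Compute L^3 = 143^3 = 2924207
Step 4: k = 170000 * 28 * 343 / (4 * 2924207)
k = 139.5831 uN/um


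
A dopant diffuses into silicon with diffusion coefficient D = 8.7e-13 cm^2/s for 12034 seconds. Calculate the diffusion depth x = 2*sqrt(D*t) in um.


Step 1: Compute D*t = 8.7e-13 * 12034 = 1.046958e-08 cm^2
Step 2: sqrt(D*t) = 1.02321e-04 cm
Step 3: x = 2 * 1.02321e-04 cm = 2.04642e-04 cm
Step 4: Convert to um (1 cm = 1e4 um): x = 2.046 um


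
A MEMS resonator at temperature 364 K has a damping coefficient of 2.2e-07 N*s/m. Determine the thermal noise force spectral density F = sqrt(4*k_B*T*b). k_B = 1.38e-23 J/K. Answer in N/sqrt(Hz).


Step 1: Compute 4 * k_B * T * b
= 4 * 1.38e-23 * 364 * 2.2e-07
= 4.4204e-27 N^2/Hz
Step 2: F_noise = sqrt(4.4204e-27)
F_noise = 6.65e-14 N/sqrt(Hz)


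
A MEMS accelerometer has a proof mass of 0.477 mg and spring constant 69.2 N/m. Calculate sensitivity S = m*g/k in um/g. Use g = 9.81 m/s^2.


Step 1: Convert mass: m = 0.477 mg = 4.77e-07 kg
Step 2: S = m * g / k = 4.77e-07 * 9.81 / 69.2
Step 3: S = 6.76e-08 m/g
Step 4: Convert to um/g: S = 0.068 um/g


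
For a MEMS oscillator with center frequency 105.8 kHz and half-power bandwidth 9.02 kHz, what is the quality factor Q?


Step 1: Q = f0 / bandwidth
Step 2: Q = 105.8 / 9.02
Q = 11.7


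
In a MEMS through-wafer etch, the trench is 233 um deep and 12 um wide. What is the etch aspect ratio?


Step 1: AR = depth / width
Step 2: AR = 233 / 12
AR = 19.4


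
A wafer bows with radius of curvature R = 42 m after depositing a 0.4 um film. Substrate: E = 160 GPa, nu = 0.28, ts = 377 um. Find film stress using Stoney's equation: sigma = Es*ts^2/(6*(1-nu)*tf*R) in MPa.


Step 1: Compute numerator: Es * ts^2 = 160 * 377^2 = 22740640 (GPa*um^2)
Step 2: Compute denominator (R in um): 6*(1-nu)*tf*R = 6*0.72*0.4*42e6 = 72576000.0 (um^2)
Step 3: sigma (GPa) = 22740640 / 72576000.0 = 3.13336e-01 GPa
Step 4: Convert to MPa (x1000): sigma = 313.3 MPa
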